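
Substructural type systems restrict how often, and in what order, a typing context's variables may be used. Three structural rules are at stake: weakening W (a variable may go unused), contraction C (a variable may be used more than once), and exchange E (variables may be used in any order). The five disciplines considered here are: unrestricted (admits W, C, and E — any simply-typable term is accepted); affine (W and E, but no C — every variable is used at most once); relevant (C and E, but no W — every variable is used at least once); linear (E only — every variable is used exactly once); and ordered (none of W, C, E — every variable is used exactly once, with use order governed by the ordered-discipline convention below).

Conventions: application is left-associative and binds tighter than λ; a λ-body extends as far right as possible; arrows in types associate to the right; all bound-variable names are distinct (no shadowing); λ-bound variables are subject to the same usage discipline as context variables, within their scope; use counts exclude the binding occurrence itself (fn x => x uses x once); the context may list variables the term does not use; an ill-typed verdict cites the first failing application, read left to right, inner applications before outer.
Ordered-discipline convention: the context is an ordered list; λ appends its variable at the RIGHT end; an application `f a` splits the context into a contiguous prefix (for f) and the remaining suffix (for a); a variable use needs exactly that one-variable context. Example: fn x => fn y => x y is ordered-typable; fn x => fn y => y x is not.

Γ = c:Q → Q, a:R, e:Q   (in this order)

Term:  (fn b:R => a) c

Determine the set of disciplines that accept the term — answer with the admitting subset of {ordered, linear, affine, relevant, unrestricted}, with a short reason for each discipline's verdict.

accepted by: none
use counts: c ×1; a ×1; e ×0; b [bound] ×0
uses in reading order: a, c
typing: ill-typed: an argument Q → Q mismatches the expected R
ordered: ✗ — a type mismatch blocks all five
linear: ✗ — the type mismatch rejects it
affine: ✗ — not simply typable
relevant: ✗ — fails simple typing
unrestricted: ✗ — a type mismatch blocks all five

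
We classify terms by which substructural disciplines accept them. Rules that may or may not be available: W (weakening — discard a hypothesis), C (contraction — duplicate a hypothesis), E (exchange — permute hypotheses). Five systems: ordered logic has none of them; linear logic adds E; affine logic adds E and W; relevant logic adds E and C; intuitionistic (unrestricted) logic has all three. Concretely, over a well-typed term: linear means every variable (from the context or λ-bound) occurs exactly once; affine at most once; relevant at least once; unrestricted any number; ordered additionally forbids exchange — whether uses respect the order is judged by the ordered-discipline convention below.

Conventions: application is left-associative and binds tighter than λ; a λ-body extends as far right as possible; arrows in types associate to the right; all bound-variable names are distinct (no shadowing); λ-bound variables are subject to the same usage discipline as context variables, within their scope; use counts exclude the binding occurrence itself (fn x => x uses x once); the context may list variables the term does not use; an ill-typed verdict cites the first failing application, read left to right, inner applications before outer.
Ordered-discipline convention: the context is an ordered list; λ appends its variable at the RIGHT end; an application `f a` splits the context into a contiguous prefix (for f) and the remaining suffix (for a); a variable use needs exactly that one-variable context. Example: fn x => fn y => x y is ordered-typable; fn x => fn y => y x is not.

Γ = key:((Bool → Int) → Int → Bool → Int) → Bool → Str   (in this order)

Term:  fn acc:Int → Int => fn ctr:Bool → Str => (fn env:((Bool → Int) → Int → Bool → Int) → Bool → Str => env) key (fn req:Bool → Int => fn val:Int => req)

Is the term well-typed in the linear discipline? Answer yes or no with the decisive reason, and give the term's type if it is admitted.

no — unused: acc, ctr, val — weakening required
usage: key: 1×, acc [bound]: 0×, ctr [bound]: 0×, env [bound]: 1×, req [bound]: 1×, val [bound]: 0×
left-to-right use order: env, key, req
typing: the term checks, with type (Int → Int) → (Bool → Str) → Bool → Str
per-discipline verdicts: ordered ✗ · linear ✗ · affine ✓ · relevant ✗ · unrestricted ✓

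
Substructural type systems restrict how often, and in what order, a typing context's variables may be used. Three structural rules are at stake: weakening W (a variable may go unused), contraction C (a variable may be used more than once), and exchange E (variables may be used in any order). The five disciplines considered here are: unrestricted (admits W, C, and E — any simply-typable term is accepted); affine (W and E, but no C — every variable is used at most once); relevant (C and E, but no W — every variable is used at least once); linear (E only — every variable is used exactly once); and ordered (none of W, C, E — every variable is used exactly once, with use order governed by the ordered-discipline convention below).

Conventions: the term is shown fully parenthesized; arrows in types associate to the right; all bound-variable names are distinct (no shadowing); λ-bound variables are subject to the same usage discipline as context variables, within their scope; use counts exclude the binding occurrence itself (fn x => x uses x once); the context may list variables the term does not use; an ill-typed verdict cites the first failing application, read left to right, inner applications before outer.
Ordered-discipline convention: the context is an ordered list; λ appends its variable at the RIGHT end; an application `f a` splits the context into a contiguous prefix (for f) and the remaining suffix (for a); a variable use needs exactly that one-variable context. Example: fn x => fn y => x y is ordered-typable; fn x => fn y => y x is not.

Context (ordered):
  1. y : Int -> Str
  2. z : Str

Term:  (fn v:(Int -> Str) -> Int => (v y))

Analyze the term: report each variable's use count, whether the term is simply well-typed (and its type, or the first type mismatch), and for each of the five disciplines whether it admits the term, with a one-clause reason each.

usage: y ×1; z ×0; v (λ-bound) ×1
uses in reading order: v, y
typing: well-typed at ((Int -> Str) -> Int) -> Int
ordered ✗ (z left unused)
linear ✗ (z left unused)
affine ✓ (none of y, z, v used more than once)
relevant ✗ (z left unused)
unrestricted ✓ (well-typed at ((Int -> Str) -> Int) -> Int; no restrictions here)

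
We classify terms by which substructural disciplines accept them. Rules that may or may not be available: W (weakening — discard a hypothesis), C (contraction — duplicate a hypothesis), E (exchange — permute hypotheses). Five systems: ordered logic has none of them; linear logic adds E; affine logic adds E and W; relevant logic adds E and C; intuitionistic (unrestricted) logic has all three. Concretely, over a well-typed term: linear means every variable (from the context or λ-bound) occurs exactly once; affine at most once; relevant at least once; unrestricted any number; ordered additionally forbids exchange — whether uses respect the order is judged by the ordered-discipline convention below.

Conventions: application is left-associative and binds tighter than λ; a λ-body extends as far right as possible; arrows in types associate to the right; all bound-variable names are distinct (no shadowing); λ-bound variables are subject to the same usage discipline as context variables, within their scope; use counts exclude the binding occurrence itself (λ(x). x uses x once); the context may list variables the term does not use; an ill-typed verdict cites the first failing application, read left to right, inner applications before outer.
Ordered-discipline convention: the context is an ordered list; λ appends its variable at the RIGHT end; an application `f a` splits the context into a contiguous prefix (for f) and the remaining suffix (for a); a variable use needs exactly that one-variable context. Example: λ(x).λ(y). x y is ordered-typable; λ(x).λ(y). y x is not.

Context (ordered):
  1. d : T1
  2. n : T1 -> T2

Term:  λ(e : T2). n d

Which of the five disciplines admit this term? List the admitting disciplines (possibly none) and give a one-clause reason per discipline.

admitted by: affine, unrestricted
variable uses: d=1, n=1, e [bound]=0
order of uses: n, d
typing: the term checks, with type T2 -> T2
ordered: ✗, unused: e — weakening required
linear: ✗, unused: e — weakening required
affine: ✓, at most one use each (d, n, e)
relevant: ✗, unused: e — weakening required
unrestricted: ✓, typability at T2 -> T2 is all that's needed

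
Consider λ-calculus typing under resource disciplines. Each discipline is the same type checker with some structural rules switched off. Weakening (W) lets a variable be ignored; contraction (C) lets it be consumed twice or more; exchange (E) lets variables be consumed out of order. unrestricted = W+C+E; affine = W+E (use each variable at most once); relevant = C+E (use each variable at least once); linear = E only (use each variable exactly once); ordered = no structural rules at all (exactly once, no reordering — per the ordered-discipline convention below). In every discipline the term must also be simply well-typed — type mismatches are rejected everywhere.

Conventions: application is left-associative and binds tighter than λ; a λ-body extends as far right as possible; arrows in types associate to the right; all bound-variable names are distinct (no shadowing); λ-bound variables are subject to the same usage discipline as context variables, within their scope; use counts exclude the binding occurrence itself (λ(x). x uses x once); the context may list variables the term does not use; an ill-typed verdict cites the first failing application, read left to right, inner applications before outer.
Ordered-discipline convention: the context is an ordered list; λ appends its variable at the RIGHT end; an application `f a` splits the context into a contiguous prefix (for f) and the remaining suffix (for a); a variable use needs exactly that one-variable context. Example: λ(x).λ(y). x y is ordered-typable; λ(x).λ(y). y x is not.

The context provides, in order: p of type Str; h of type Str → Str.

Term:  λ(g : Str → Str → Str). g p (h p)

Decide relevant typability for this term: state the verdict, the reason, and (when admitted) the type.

yes — every one of p, h, g appears; term : (Str → Str → Str) → Str
use counts: p: 2, h: 1, g [bound]: 1
uses in reading order: g, p, h, p
typing: the term checks, with type (Str → Str → Str) → Str
all disciplines: ordered ✗ | linear ✗ | affine ✗ | relevant ✓ | unrestricted ✓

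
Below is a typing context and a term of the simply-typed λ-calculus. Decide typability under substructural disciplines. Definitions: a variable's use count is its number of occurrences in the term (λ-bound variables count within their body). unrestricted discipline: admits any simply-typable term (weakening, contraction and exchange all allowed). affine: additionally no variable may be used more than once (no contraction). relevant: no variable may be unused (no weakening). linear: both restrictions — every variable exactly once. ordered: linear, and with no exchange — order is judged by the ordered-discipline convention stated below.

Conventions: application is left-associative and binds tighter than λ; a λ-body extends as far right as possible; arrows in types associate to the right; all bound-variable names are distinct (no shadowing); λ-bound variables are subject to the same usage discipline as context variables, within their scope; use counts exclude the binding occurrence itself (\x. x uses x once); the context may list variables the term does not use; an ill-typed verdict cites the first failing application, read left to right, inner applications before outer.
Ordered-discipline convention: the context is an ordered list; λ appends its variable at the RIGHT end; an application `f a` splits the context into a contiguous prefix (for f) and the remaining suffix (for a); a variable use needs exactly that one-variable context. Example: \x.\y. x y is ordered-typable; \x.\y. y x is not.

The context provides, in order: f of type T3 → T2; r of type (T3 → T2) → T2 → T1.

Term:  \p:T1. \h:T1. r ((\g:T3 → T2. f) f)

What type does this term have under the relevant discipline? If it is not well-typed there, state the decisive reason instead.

not well-typed under relevant — p, h, g never used (weakening)
usage: f=2; r=1; p (λ-bound)=0; h (λ-bound)=0; g (λ-bound)=0
uses in reading order: r, f, f
typing: the term checks, with type T1 → T1 → T2 → T1
summary: ordered ✗ | linear ✗ | affine ✗ | relevant ✗ | unrestricted ✓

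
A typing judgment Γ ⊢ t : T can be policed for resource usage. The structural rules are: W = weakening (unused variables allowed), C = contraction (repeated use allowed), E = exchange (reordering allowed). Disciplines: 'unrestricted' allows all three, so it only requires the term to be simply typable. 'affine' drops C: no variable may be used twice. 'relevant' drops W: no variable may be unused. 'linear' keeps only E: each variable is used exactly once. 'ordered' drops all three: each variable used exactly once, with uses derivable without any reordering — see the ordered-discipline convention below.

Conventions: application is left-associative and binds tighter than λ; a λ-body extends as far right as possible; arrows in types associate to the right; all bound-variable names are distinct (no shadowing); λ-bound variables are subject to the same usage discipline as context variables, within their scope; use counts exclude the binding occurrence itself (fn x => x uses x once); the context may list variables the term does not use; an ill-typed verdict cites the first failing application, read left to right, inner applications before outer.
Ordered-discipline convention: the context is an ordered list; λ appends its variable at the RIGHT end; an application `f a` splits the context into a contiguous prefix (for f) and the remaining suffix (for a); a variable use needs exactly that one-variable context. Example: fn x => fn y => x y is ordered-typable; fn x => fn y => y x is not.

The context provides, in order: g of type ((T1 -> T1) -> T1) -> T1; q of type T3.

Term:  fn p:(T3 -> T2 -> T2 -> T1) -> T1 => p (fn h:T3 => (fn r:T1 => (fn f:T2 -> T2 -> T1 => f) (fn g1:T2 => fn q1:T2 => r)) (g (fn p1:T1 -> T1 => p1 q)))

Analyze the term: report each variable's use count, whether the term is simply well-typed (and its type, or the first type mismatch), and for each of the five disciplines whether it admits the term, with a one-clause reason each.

use counts: g: 1×; q: 1×; p [bound]: 1×; h [bound]: 0×; r [bound]: 1×; f [bound]: 1×; g1 [bound]: 0×; q1 [bound]: 0×; p1 [bound]: 1×
uses in reading order: p, f, r, g, p1, q
typing: ill-typed: an application expects T1 but receives T3
ordered: ✗ — not simply typable
linear: ✗ — fails simple typing
affine: ✗ — a type mismatch blocks all five
relevant: ✗ — the type mismatch rejects it
unrestricted: ✗ — not simply typable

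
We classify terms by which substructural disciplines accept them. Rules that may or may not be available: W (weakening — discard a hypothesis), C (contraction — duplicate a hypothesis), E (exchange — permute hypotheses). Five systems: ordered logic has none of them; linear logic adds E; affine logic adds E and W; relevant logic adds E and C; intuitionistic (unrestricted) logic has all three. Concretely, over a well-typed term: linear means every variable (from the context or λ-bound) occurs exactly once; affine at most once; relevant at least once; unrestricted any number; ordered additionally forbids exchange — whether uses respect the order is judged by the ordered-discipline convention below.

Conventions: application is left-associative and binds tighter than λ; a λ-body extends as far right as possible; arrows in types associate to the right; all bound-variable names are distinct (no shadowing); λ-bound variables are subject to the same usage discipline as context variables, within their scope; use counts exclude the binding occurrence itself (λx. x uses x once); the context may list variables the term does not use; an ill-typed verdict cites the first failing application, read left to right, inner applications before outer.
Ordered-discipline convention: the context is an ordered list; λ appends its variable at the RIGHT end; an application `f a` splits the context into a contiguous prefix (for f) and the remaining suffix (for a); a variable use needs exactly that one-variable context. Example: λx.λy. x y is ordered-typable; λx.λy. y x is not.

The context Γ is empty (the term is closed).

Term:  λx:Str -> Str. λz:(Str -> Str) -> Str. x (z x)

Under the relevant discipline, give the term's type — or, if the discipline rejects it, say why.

term : (Str -> Str) -> ((Str -> Str) -> Str) -> Str
use counts: x (bound): 2, z (bound): 1
left-to-right use order: x, z, x
typing: well-typed — term : (Str -> Str) -> ((Str -> Str) -> Str) -> Str
per-discipline verdicts: ordered ✗; linear ✗; affine ✗; relevant ✓; unrestricted ✓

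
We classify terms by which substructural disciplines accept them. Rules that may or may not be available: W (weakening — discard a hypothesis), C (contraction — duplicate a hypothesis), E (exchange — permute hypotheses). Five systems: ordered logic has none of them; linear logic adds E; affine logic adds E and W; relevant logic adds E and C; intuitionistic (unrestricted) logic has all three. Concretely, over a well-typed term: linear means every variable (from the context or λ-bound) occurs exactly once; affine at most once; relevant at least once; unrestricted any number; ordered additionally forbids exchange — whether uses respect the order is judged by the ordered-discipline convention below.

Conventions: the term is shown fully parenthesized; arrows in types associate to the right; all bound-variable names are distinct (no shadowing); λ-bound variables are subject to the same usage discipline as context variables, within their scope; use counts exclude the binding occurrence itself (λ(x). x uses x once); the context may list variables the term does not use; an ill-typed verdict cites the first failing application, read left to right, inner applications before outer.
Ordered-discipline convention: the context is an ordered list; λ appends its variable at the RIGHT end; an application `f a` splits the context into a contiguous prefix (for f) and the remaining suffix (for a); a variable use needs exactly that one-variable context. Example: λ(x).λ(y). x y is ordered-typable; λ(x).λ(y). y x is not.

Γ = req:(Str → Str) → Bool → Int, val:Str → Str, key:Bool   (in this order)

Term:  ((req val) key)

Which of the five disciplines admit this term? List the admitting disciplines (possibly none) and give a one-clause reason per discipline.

admitted by: ordered, linear, affine, relevant, unrestricted
variable uses: req=1, val=1, key=1
order of uses: req, val, key
typing: well-typed at Int
ordered: ✓ — single-use (req, val, key), ordered derivation ok
linear: ✓ — single use per variable (req, val, key)
affine: ✓ — at most one use each (req, val, key)
relevant: ✓ — none of req, val, key goes unused
unrestricted: ✓ — simply typable at Int; W, C, E all held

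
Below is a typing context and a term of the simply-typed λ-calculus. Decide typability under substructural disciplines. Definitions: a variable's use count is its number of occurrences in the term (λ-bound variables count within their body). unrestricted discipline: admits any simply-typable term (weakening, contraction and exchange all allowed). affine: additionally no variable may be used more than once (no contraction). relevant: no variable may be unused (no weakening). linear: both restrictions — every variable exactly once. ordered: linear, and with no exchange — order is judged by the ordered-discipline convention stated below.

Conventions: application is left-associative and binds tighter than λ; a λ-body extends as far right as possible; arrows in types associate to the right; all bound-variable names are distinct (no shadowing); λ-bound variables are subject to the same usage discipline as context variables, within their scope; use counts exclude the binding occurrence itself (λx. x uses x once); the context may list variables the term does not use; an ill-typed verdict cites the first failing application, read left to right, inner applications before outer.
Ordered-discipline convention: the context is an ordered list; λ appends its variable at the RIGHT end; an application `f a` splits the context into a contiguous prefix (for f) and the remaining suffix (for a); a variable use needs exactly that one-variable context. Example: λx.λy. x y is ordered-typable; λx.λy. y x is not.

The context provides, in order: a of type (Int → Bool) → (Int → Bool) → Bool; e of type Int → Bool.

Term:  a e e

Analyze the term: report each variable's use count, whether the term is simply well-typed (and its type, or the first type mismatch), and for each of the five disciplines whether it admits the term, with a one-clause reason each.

counts: a ×1; e ×2
use order (left to right): a, e, e
typing: the term checks, with type Bool
ordered: ✗, uses contraction: e ×2
linear: ✗, uses contraction: e ×2
affine: ✗, uses contraction: e ×2
relevant: ✓, a, e: all used, weakening unneeded
unrestricted: ✓, type-checks (Bool) and nothing is barred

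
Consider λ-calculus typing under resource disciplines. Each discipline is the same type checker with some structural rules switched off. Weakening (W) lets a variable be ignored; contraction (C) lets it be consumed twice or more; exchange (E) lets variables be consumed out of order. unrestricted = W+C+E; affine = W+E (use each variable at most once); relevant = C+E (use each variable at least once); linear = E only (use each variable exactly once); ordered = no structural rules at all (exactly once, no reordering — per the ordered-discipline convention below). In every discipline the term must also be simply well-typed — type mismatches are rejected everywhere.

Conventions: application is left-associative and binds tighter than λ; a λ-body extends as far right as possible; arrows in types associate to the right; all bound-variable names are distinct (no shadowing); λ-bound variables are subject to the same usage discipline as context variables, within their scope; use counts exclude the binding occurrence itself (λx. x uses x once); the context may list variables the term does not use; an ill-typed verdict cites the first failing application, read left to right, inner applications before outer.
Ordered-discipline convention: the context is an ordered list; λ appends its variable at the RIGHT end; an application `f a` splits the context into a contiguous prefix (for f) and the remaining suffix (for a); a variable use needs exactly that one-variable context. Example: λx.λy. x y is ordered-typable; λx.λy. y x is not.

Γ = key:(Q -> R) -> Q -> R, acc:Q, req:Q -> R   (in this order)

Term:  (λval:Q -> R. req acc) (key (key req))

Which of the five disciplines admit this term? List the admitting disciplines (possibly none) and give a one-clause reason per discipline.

admitted in: unrestricted
usage: key ×2, acc ×1, req ×2, val (bound) ×0
left-to-right use order: req, acc, key, key, req
typing: the term checks, with type R
ordered: ✗ — uses contraction: key ×2, req ×2; unused: val — weakening required
linear: ✗ — uses contraction: key ×2, req ×2; unused: val — weakening required
affine: ✗ — uses contraction: key ×2, req ×2
relevant: ✗ — unused: val — weakening required
unrestricted: ✓ — type-checks (R) and nothing is barred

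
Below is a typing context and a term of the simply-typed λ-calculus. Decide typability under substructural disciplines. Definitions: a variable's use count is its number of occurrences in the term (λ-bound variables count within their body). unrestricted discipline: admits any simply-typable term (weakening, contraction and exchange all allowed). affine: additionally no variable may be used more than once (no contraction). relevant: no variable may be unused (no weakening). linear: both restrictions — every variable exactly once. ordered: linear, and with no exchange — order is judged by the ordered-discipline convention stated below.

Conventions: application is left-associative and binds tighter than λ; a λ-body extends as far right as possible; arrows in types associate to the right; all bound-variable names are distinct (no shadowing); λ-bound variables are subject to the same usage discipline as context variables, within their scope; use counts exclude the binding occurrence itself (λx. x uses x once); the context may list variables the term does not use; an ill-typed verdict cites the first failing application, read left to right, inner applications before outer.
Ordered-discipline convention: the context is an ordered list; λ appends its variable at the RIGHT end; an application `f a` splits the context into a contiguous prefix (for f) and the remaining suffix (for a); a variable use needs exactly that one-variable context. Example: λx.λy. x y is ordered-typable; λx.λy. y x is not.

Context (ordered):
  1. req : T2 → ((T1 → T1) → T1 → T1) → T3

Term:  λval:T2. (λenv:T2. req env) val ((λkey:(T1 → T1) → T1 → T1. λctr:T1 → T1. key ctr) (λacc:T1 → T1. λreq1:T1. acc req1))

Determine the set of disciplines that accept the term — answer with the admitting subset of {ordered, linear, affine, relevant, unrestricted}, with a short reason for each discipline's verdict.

admitted by: ordered, linear, affine, relevant, unrestricted
variable uses: req ×1; val (bound) ×1; env (bound) ×1; key (bound) ×1; ctr (bound) ×1; acc (bound) ×1; req1 (bound) ×1
order of uses: req, env, val, key, ctr, acc, req1
typing: ✓ — T2 → T3
ordered: ✓ — req, val, env, key, ctr, acc, req1 once each; derivable with no W/C/E
linear: ✓ — each of req, val, env, key, ctr, acc, req1 used exactly once
affine: ✓ — none of req, val, env, key, ctr, acc, req1 used more than once
relevant: ✓ — req, val, env, key, ctr, acc, req1: all used, weakening unneeded
unrestricted: ✓ — typability at T2 → T3 is all that's needed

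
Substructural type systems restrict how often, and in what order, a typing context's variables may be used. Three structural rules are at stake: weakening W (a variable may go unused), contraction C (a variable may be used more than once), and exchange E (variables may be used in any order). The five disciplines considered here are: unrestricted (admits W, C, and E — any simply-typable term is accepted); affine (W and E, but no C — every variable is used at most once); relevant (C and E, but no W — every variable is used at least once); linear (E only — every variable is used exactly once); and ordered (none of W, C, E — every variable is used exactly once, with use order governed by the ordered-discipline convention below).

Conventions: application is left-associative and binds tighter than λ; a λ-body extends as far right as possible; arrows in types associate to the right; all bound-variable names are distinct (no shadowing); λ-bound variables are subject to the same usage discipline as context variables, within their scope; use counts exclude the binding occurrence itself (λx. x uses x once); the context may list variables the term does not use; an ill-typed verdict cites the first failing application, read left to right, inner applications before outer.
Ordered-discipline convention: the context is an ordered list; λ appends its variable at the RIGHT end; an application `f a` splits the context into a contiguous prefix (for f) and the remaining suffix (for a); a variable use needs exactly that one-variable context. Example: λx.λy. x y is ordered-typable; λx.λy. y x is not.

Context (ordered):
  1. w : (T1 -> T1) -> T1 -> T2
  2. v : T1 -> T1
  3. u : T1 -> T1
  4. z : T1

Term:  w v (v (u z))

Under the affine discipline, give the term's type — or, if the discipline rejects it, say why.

not well-typed under affine — v ×2 used more than once (contraction)
counts: w: 1×, v: 2×, u: 1×, z: 1×
uses in reading order: w, v, v, u, z
typing: well-typed — term : T2
per-discipline verdicts: ordered ✗, linear ✗, affine ✗, relevant ✓, unrestricted ✓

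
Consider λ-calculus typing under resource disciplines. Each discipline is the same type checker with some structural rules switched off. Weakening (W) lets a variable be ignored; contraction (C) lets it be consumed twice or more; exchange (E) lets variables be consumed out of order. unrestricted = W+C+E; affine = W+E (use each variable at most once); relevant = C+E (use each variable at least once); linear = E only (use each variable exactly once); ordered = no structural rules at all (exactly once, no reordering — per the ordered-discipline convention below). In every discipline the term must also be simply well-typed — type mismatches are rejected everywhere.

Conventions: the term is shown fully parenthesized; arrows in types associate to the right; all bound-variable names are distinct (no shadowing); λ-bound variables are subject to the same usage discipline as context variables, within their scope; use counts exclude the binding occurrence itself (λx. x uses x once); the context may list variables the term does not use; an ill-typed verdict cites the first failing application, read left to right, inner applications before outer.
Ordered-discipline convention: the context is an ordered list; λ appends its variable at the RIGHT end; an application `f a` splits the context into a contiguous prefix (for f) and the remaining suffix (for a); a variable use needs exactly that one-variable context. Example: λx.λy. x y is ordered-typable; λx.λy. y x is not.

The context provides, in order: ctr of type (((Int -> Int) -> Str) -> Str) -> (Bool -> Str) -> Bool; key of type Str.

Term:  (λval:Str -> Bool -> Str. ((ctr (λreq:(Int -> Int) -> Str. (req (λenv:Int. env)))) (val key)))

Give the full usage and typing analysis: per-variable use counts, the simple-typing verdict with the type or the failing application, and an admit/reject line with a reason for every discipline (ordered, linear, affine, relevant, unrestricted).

counts: ctr: 1×, key: 1×, val [bound]: 1×, req [bound]: 1×, env [bound]: 1×
use order (left to right): ctr, req, env, val, key
typing: the term checks, with type (Str -> Bool -> Str) -> Bool
ordered: ✗, no contiguous prefix/suffix split fits ctr, req, env, val, key
linear: ✓, ctr, key, val, req, env: one use apiece
affine: ✓, at most one use each (ctr, key, val, req, env)
relevant: ✓, at least one use each (ctr, key, val, req, env)
unrestricted: ✓, well-typed at (Str -> Bool -> Str) -> Bool; no restrictions here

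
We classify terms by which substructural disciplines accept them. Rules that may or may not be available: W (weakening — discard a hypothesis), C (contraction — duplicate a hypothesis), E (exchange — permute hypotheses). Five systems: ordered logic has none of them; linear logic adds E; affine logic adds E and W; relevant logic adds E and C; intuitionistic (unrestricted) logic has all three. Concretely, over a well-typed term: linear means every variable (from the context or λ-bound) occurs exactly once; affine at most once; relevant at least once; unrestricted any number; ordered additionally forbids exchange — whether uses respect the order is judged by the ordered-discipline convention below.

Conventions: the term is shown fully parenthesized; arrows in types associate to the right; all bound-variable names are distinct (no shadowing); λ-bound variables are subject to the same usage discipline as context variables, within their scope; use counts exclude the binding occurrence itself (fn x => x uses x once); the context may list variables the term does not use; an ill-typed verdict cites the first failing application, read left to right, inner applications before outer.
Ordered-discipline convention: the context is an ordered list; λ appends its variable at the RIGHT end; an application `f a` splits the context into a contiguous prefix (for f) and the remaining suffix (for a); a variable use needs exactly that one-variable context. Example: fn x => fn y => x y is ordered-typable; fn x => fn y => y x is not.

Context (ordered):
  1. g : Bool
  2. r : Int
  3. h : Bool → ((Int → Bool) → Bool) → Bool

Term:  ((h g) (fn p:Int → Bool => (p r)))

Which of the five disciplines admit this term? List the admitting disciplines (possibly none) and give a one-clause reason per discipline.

admitting disciplines: linear, affine, relevant, unrestricted
variable uses: g ×1; r ×1; h ×1; p (λ-bound) ×1
order of uses: h, g, p, r
typing: well-typed — term : Bool
ordered ✗ (no ordered split (uses run h, g, p, r))
linear ✓ (exactly-once usage across g, r, h, p)
affine ✓ (no duplicate uses among g, r, h, p)
relevant ✓ (at least one use each (g, r, h, p))
unrestricted ✓ (type-checks (Bool) and nothing is barred)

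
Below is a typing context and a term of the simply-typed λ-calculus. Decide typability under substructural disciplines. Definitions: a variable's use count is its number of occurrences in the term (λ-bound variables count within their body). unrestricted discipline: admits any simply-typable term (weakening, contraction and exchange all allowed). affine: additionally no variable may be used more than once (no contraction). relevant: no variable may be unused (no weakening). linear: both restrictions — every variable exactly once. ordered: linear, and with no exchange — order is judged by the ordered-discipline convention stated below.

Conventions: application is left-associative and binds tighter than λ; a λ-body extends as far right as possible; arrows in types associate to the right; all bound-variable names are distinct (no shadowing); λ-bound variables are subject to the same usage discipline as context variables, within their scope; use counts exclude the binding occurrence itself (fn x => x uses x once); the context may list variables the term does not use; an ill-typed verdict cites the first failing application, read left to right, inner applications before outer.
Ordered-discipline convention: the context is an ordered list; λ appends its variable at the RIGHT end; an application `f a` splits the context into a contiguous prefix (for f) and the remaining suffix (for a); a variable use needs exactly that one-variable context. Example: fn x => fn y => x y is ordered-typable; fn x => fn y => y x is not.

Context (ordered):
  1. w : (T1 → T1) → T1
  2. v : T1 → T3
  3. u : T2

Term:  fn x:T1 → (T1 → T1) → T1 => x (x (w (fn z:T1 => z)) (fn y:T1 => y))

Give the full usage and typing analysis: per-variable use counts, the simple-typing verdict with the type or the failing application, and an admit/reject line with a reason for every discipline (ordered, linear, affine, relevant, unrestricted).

usage: w: 1×, v: 0×, u: 0×, x (λ-bound): 2×, z (λ-bound): 1×, y (λ-bound): 1×
order of uses: x, x, w, z, y
typing: well-typed at (T1 → (T1 → T1) → T1) → (T1 → T1) → T1
ordered: ✗ — x ×2 used more than once (contraction); needs weakening: v, u unused
linear: ✗ — x ×2 used more than once (contraction); needs weakening: v, u unused
affine: ✗ — x ×2 used more than once (contraction)
relevant: ✗ — needs weakening: v, u unused
unrestricted: ✓ — type-checks ((T1 → (T1 → T1) → T1) → (T1 → T1) → T1) and nothing is barred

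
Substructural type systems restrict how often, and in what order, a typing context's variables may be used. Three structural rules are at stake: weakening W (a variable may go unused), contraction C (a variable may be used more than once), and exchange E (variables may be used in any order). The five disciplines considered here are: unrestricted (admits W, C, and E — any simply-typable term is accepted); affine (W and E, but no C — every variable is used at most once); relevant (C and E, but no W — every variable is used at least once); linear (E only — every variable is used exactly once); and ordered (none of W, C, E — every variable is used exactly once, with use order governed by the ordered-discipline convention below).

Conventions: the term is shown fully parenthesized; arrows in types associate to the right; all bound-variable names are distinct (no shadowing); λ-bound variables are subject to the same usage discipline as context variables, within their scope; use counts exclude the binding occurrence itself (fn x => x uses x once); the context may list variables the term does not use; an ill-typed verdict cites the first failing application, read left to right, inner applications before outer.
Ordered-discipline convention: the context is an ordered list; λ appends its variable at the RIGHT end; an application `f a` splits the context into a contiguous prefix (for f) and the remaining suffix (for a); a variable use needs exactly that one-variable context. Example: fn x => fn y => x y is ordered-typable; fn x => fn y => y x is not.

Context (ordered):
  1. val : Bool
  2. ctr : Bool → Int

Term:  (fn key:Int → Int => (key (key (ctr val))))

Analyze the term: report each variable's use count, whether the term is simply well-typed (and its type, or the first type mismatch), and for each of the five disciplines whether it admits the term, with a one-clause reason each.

counts: val=1; ctr=1; key [bound]=2
uses in reading order: key, key, ctr, val
typing: ✓ — (Int → Int) → Int
ordered: ✗ — uses contraction: key ×2
linear: ✗ — uses contraction: key ×2
affine: ✗ — uses contraction: key ×2
relevant: ✓ — none of val, ctr, key goes unused
unrestricted: ✓ — simply typable at (Int → Int) → Int; W, C, E all held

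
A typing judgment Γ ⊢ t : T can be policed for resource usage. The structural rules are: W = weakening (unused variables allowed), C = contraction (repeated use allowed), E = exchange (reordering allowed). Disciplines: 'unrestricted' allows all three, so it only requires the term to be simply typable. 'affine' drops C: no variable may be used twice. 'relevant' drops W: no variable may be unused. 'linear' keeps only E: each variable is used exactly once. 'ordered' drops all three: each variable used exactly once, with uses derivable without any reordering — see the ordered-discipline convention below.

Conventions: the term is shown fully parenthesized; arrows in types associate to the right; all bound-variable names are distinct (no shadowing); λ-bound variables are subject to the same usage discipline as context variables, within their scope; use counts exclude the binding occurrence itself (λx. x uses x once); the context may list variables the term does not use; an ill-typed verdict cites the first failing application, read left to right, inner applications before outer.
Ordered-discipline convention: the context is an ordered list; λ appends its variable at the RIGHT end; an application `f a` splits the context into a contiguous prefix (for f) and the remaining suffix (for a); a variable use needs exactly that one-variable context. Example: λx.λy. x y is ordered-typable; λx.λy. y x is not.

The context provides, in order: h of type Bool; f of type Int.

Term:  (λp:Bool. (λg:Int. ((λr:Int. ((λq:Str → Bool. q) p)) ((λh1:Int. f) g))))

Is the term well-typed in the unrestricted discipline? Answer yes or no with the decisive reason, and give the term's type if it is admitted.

no — not simply typable
variable uses: h: 0; f: 1; p (λ-bound): 1; g (λ-bound): 1; r (λ-bound): 0; q (λ-bound): 1; h1 (λ-bound): 0
order of uses: q, p, f, g
typing: ill-typed: argument of type Bool where Str → Bool is required
across the five disciplines: ordered ✗, linear ✗, affine ✗, relevant ✗, unrestricted ✗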